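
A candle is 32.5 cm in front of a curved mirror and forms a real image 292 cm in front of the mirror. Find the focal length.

f = 29.2 cm (concave)

Real image ⇒ d_i = +292 cm.
1/f = 1/d_o + 1/d_i = 1/(32.5) + 1/(292) = 0.03419, so f = 29.2 cm.
Since f is positive, the curved mirror is concave.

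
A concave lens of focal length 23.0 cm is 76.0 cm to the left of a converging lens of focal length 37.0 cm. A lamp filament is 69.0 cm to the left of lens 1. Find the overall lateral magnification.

m = -0.164

f₁ = −23.0 cm (diverging).
Lens 1: 1/d_i1 = 1/(-23.0) − 1/(69.0) = -0.05797, so d_i1 = -17.25 cm; m₁ = −d_i1/d_o1 = +0.2500.
d_o2 = 76.0 − (-17.25) = 93.25 cm.
Lens 2: 1/d_i2 = 1/(37.0) − 1/(93.25) = 0.01630, so d_i2 = 61.34 cm; m₂ = −d_i2/d_o2 = -0.6578.
m = m₁·m₂ = (+0.2500)(-0.6578) = -0.164.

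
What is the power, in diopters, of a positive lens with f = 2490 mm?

P = +0.402 D

f = 249 cm = 2.49 m.
P = 1/f = 1/(2.49 m) = +0.402 D.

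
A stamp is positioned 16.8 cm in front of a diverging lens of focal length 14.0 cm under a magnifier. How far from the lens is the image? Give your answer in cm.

For a diverging lens, f = -14.0 cm.
Thin-lens equation: 1/q = 1/f − 1/p = 1/(-14.00) − 1/(16.8) = -0.07143 − 0.05952 = -0.1310, so q = -7.64 cm.
The image is virtual, upright and reduced, on the same side as the object.

7.64 cm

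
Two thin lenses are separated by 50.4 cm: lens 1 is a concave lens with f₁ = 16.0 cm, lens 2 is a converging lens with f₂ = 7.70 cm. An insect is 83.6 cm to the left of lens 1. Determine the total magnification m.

m = -0.0220

f₁ = −16.0 cm (diverging).
Lens 1: 1/d_i1 = 1/(-16.0) − 1/(83.6) = -0.07446, so d_i1 = -13.43 cm; m₁ = −d_i1/d_o1 = +0.1606.
d_o2 = 50.4 − (-13.43) = 63.83 cm.
Lens 2: 1/d_i2 = 1/(7.70) − 1/(63.83) = 0.1142, so d_i2 = 8.756 cm; m₂ = −d_i2/d_o2 = -0.1372.
m = m₁·m₂ = (+0.1606)(-0.1372) = -0.0220.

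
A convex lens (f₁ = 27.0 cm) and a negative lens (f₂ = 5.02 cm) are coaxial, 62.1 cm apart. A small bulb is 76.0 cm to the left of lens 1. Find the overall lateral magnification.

m = -0.110

Lens 1: 1/d_i1 = 1/(27.0) − 1/(76.0) = 0.02388, so d_i1 = 41.88 cm; m₁ = −d_i1/d_o1 = -0.5511.
d_o2 = 62.1 − (41.88) = 20.22 cm.
f₂ = −5.02 cm (diverging).
Lens 2: 1/d_i2 = 1/(-5.02) − 1/(20.22) = -0.2487, so d_i2 = -4.022 cm; m₂ = −d_i2/d_o2 = +0.1989.
m = m₁·m₂ = (-0.5511)(+0.1989) = -0.110.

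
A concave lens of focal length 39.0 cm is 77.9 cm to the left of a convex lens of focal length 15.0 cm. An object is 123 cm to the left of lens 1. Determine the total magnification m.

f₁ = −39.0 cm (diverging).
Lens 1: 1/d_i1 = 1/(-39.0) − 1/(123) = -0.03377, so d_i1 = -29.61 cm; m₁ = −d_i1/d_o1 = +0.2407.
d_o2 = 77.9 − (-29.61) = 107.5 cm.
Lens 2: 1/d_i2 = 1/(15.0) − 1/(107.5) = 0.05736, so d_i2 = 17.43 cm; m₂ = −d_i2/d_o2 = -0.1622.
m = m₁·m₂ = (+0.2407)(-0.1622) = -0.0390.

m = -0.0390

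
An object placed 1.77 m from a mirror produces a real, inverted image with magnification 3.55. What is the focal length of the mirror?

m = −d_i/d_o ⇒ d_i = −m·d_o = −(-3.55)·(1.77) = 6.284 m.
1/f = 1/d_o + 1/d_i = 1/(1.77) + 1/(6.284) = 0.7241, so f = 1.38 m.
Since f is positive, the mirror is concave.

f = 1.38 m (concave)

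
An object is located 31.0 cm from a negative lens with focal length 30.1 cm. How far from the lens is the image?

15.3 cm

For a negative lens, f = -30.1 cm.
Lens equation: 1/q = 1/f − 1/p = 1/(-30.10) − 1/(31.0) = -0.03322 − 0.03226 = -0.06548, so q = -15.3 cm.
The image is virtual, upright and reduced, on the same side as the object.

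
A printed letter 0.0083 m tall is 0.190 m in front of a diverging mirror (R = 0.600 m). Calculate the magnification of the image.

f = R/2 = 0.600/2 = 0.3000 m; for a diverging mirror, f = -0.3000 m.
1/d_i = 1/f − 1/d_o = 1/(-0.3000) − 1/(0.190) = -8.596, so d_i = -0.1163 m.
m = −d_i/d_o = −(-0.1163)/(0.190) = +0.612.
The image is virtual, upright and reduced, behind the mirror.

m = +0.612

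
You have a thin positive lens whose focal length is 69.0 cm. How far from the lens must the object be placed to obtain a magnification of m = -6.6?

79.5 cm

m = −d_i/d_o ⇒ d_i = −m·d_o.
1/f = 1/d_o + 1/d_i = 1/d_o − 1/(m·d_o) = (1 − 1/m)/d_o, so d_o = f(1 − 1/m) = (69.00)(1 − 1/(-6.6)) = 79.5 cm.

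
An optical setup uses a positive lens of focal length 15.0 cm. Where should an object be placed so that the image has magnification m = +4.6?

11.7 cm

m = −d_i/d_o ⇒ d_i = −m·d_o.
1/f = 1/d_o + 1/d_i = 1/d_o − 1/(m·d_o) = (1 − 1/m)/d_o, so d_o = f(1 − 1/m) = (15.00)(1 − 1/(+4.6)) = 11.7 cm.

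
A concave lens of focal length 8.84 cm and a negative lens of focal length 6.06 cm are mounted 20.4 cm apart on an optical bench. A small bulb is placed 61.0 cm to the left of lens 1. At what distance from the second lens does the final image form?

Lens 1 is diverging, so f₁ = −8.84 cm.
Lens 1: 1/d_i1 = 1/f₁ − 1/d_o1 = 1/(-8.84) − 1/(61.0) = -0.1295, so d_i1 = -7.721 cm.
The intermediate image is 7.721 cm to the left of lens 1 (virtual), which is 20.4 − (-7.721) = 28.12 cm to the left of lens 2, so d_o2 = +28.12 cm.
Lens 2 is diverging, so f₂ = −6.06 cm.
Lens 2: 1/d_i2 = 1/f₂ − 1/d_o2 = 1/(-6.06) − 1/(28.12) = -0.2006, so d_i2 = -4.99 cm.
The final image is virtual, 4.99 cm to the left of lens 2 (overall magnification ≈ 0.022).

4.99 cm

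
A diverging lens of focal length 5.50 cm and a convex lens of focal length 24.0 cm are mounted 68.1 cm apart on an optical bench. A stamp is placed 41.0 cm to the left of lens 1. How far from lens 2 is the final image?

Lens 1 is diverging, so f₁ = −5.50 cm.
Lens 1: 1/d_i1 = 1/f₁ − 1/d_o1 = 1/(-5.50) − 1/(41.0) = -0.2062, so d_i1 = -4.849 cm.
The intermediate image is 4.849 cm to the left of lens 1 (virtual), which is 68.1 − (-4.849) = 72.95 cm to the left of lens 2, so d_o2 = +72.95 cm.
Lens 2: 1/d_i2 = 1/f₂ − 1/d_o2 = 1/(24.0) − 1/(72.95) = 0.02796, so d_i2 = 35.8 cm.
The final image is real, 35.8 cm to the right of lens 2 (overall magnification ≈ -0.058).

35.8 cm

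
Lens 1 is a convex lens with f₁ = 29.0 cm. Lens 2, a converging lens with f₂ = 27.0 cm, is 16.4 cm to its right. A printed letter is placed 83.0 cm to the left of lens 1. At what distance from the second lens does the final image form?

Lens 1: 1/d_i1 = 1/f₁ − 1/d_o1 = 1/(29.0) − 1/(83.0) = 0.02243, so d_i1 = 44.57 cm.
The intermediate image is 44.57 cm to the right of lens 1, which lies 28.17 cm to the right of lens 2 — a virtual object — so d_o2 = −28.17 cm.
Lens 2: 1/d_i2 = 1/f₂ − 1/d_o2 = 1/(27.0) − 1/(-28.17) = 0.07254, so d_i2 = 13.8 cm.
The final image is real, 13.8 cm to the right of lens 2 (overall magnification ≈ -0.26).

13.8 cm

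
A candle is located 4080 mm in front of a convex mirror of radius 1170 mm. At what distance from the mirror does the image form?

f = R/2 = 1170/2 = 585.0 mm; for a convex mirror, f = -585.0 mm.
Mirror equation: 1/q = 1/f − 1/p = 1/(-585.0) − 1/(4080) = -0.001709 − 0.0002451 = -0.001954, so q = -512 mm.
The image is virtual, upright and reduced, behind the mirror.

512 mm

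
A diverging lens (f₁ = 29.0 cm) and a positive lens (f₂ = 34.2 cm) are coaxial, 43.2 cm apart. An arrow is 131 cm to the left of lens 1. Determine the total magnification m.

m = -0.189

f₁ = −29.0 cm (diverging).
Lens 1: 1/d_i1 = 1/(-29.0) − 1/(131) = -0.04212, so d_i1 = -23.74 cm; m₁ = −d_i1/d_o1 = +0.1812.
d_o2 = 43.2 − (-23.74) = 66.94 cm.
Lens 2: 1/d_i2 = 1/(34.2) − 1/(66.94) = 0.01430, so d_i2 = 69.93 cm; m₂ = −d_i2/d_o2 = -1.045.
m = m₁·m₂ = (+0.1812)(-1.045) = -0.189.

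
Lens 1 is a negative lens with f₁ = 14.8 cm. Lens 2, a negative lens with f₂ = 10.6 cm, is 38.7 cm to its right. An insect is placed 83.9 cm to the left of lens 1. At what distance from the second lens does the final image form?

8.78 cm

Lens 1 is diverging, so f₁ = −14.8 cm.
Lens 1: 1/d_i1 = 1/f₁ − 1/d_o1 = 1/(-14.8) − 1/(83.9) = -0.07949, so d_i1 = -12.58 cm.
The intermediate image is 12.58 cm to the left of lens 1 (virtual), which is 38.7 − (-12.58) = 51.28 cm to the left of lens 2, so d_o2 = +51.28 cm.
Lens 2 is diverging, so f₂ = −10.6 cm.
Lens 2: 1/d_i2 = 1/f₂ − 1/d_o2 = 1/(-10.6) − 1/(51.28) = -0.1138, so d_i2 = -8.78 cm.
The final image is virtual, 8.78 cm to the left of lens 2 (overall magnification ≈ 0.026).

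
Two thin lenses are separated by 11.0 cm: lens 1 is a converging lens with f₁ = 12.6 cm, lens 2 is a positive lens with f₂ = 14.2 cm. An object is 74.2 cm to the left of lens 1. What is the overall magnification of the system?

Lens 1: 1/d_i1 = 1/(12.6) − 1/(74.2) = 0.06589, so d_i1 = 15.18 cm; m₁ = −d_i1/d_o1 = -0.2046.
d_o2 = 11.0 − (15.18) = -4.180 cm (virtual object).
Lens 2: 1/d_i2 = 1/(14.2) − 1/(-4.180) = 0.3097, so d_i2 = 3.229 cm; m₂ = −d_i2/d_o2 = +0.7726.
m = m₁·m₂ = (-0.2046)(+0.7726) = -0.158.

m = -0.158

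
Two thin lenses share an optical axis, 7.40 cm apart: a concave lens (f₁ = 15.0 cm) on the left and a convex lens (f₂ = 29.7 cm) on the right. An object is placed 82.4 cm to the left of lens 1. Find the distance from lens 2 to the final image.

62.1 cm

Lens 1 is diverging, so f₁ = −15.0 cm.
Lens 1: 1/d_i1 = 1/f₁ − 1/d_o1 = 1/(-15.0) − 1/(82.4) = -0.07880, so d_i1 = -12.69 cm.
The intermediate image is 12.69 cm to the left of lens 1 (virtual), which is 7.40 − (-12.69) = 20.09 cm to the left of lens 2, so d_o2 = +20.09 cm.
Lens 2: 1/d_i2 = 1/f₂ − 1/d_o2 = 1/(29.7) − 1/(20.09) = -0.01611, so d_i2 = -62.1 cm.
The final image is virtual, 62.1 cm to the left of lens 2 (overall magnification ≈ 0.48).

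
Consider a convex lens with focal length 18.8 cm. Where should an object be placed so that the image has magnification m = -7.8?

m = −d_i/d_o ⇒ d_i = −m·d_o.
1/f = 1/d_o + 1/d_i = 1/d_o − 1/(m·d_o) = (1 − 1/m)/d_o, so d_o = f(1 − 1/m) = (18.80)(1 − 1/(-7.8)) = 21.2 cm.

21.2 cm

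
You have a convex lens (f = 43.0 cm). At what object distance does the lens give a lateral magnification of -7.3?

48.9 cm

m = −d_i/d_o ⇒ d_i = −m·d_o.
1/f = 1/d_o + 1/d_i = 1/d_o − 1/(m·d_o) = (1 − 1/m)/d_o, so d_o = f(1 − 1/m) = (43.00)(1 − 1/(-7.3)) = 48.9 cm.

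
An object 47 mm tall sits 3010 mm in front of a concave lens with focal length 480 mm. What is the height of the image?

For a concave lens, f = -480 mm.
1/d_i = 1/f − 1/d_o = 1/(-480.0) − 1/(3010) = -0.002416, so d_i = -414.0 mm.
m = −d_i/d_o = +0.1375.
|h_i| = |m|·h_o = 0.1375 × 47 = 6.46 mm. The image is virtual, upright and reduced, on the same side as the object.

6.46 mm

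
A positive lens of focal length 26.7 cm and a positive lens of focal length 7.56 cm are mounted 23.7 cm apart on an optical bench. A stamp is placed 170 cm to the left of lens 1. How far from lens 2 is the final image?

3.88 cm

Lens 1: 1/d_i1 = 1/f₁ − 1/d_o1 = 1/(26.7) − 1/(170) = 0.03157, so d_i1 = 31.67 cm.
The intermediate image is 31.67 cm to the right of lens 1, which lies 7.970 cm to the right of lens 2 — a virtual object — so d_o2 = −7.970 cm.
Lens 2: 1/d_i2 = 1/f₂ − 1/d_o2 = 1/(7.56) − 1/(-7.970) = 0.2577, so d_i2 = 3.88 cm.
The final image is real, 3.88 cm to the right of lens 2 (overall magnification ≈ -0.091).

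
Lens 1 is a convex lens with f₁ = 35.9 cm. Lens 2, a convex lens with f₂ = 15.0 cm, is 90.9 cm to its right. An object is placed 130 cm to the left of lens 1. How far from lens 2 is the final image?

Lens 1: 1/d_i1 = 1/f₁ − 1/d_o1 = 1/(35.9) − 1/(130) = 0.02016, so d_i1 = 49.60 cm.
The intermediate image is 49.60 cm to the right of lens 1, which is 90.9 − (49.60) = 41.30 cm to the left of lens 2, so d_o2 = +41.30 cm.
Lens 2: 1/d_i2 = 1/f₂ − 1/d_o2 = 1/(15.0) − 1/(41.30) = 0.04245, so d_i2 = 23.6 cm.
The final image is real, 23.6 cm to the right of lens 2 (overall magnification ≈ 0.22).

23.6 cm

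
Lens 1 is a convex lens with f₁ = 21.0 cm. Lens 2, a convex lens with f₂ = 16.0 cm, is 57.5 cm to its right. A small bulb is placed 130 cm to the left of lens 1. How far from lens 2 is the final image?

Lens 1: 1/d_i1 = 1/f₁ − 1/d_o1 = 1/(21.0) − 1/(130) = 0.03993, so d_i1 = 25.05 cm.
The intermediate image is 25.05 cm to the right of lens 1, which is 57.5 − (25.05) = 32.45 cm to the left of lens 2, so d_o2 = +32.45 cm.
Lens 2: 1/d_i2 = 1/f₂ − 1/d_o2 = 1/(16.0) − 1/(32.45) = 0.03168, so d_i2 = 31.6 cm.
The final image is real, 31.6 cm to the right of lens 2 (overall magnification ≈ 0.19).

31.6 cm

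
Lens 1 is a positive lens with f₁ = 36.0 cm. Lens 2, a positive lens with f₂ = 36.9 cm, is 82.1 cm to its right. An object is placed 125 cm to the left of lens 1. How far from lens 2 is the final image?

217 cm

Lens 1: 1/d_i1 = 1/f₁ − 1/d_o1 = 1/(36.0) − 1/(125) = 0.01978, so d_i1 = 50.56 cm.
The intermediate image is 50.56 cm to the right of lens 1, which is 82.1 − (50.56) = 31.54 cm to the left of lens 2, so d_o2 = +31.54 cm.
Lens 2: 1/d_i2 = 1/f₂ − 1/d_o2 = 1/(36.9) − 1/(31.54) = -0.004605, so d_i2 = -217 cm.
The final image is virtual, 217 cm to the left of lens 2 (overall magnification ≈ -2.8).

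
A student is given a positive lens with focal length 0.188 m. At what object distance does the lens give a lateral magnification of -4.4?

m = −d_i/d_o ⇒ d_i = −m·d_o.
1/f = 1/d_o + 1/d_i = 1/d_o − 1/(m·d_o) = (1 − 1/m)/d_o, so d_o = f(1 − 1/m) = (0.1880)(1 − 1/(-4.4)) = 0.231 m.

0.231 m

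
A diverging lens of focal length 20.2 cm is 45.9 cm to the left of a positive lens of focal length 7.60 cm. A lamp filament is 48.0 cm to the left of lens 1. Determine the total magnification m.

m = -0.0429

f₁ = −20.2 cm (diverging).
Lens 1: 1/d_i1 = 1/(-20.2) − 1/(48.0) = -0.07034, so d_i1 = -14.22 cm; m₁ = −d_i1/d_o1 = +0.2963.
d_o2 = 45.9 − (-14.22) = 60.12 cm.
Lens 2: 1/d_i2 = 1/(7.60) − 1/(60.12) = 0.1149, so d_i2 = 8.700 cm; m₂ = −d_i2/d_o2 = -0.1447.
m = m₁·m₂ = (+0.2963)(-0.1447) = -0.0429.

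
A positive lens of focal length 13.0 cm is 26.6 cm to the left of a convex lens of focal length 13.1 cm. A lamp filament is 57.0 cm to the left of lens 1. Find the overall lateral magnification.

Lens 1: 1/d_i1 = 1/(13.0) − 1/(57.0) = 0.05938, so d_i1 = 16.84 cm; m₁ = −d_i1/d_o1 = -0.2954.
d_o2 = 26.6 − (16.84) = 9.760 cm.
Lens 2: 1/d_i2 = 1/(13.1) − 1/(9.760) = -0.02612, so d_i2 = -38.28 cm; m₂ = −d_i2/d_o2 = +3.922.
m = m₁·m₂ = (-0.2954)(+3.922) = -1.16.

m = -1.16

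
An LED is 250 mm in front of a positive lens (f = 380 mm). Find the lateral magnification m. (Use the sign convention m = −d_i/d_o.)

m = +2.92

1/d_i = 1/f − 1/d_o = 1/(380.0) − 1/(250) = -0.001368, so d_i = -730.8 mm.
m = −d_i/d_o = −(-730.8)/(250) = +2.92.
The image is virtual, upright and enlarged, on the same side as the object.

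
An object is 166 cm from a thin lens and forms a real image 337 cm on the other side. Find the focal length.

f = 111 cm (converging)

Real image ⇒ d_i = +337 cm.
1/f = 1/d_o + 1/d_i = 1/(166) + 1/(337) = 0.008991, so f = 111 cm.
Since f is positive, the thin lens is converging.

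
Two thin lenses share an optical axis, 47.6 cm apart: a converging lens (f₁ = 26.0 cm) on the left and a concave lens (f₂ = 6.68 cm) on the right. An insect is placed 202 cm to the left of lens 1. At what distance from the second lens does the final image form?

4.85 cm

Lens 1: 1/d_i1 = 1/f₁ − 1/d_o1 = 1/(26.0) − 1/(202) = 0.03351, so d_i1 = 29.84 cm.
The intermediate image is 29.84 cm to the right of lens 1, which is 47.6 − (29.84) = 17.76 cm to the left of lens 2, so d_o2 = +17.76 cm.
Lens 2 is diverging, so f₂ = −6.68 cm.
Lens 2: 1/d_i2 = 1/f₂ − 1/d_o2 = 1/(-6.68) − 1/(17.76) = -0.2060, so d_i2 = -4.85 cm.
The final image is virtual, 4.85 cm to the left of lens 2 (overall magnification ≈ -0.040).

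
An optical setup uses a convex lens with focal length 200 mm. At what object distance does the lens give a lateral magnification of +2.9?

m = −d_i/d_o ⇒ d_i = −m·d_o.
1/f = 1/d_o + 1/d_i = 1/d_o − 1/(m·d_o) = (1 − 1/m)/d_o, so d_o = f(1 − 1/m) = (200.0)(1 − 1/(+2.9)) = 131 mm.

131 mm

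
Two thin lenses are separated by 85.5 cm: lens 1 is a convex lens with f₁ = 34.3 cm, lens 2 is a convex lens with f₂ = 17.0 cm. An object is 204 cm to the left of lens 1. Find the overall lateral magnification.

Lens 1: 1/d_i1 = 1/(34.3) − 1/(204) = 0.02425, so d_i1 = 41.23 cm; m₁ = −d_i1/d_o1 = -0.2021.
d_o2 = 85.5 − (41.23) = 44.27 cm.
Lens 2: 1/d_i2 = 1/(17.0) − 1/(44.27) = 0.03623, so d_i2 = 27.60 cm; m₂ = −d_i2/d_o2 = -0.6234.
m = m₁·m₂ = (-0.2021)(-0.6234) = +0.126.

m = +0.126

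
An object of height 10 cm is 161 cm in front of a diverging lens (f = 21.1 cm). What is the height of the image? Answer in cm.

1.16 cm

For a diverging lens, f = -21.1 cm.
1/d_i = 1/f − 1/d_o = 1/(-21.10) − 1/(161) = -0.05360, so d_i = -18.66 cm.
m = −d_i/d_o = +0.1159.
|h_i| = |m|·h_o = 0.1159 × 10 = 1.16 cm. The image is virtual, upright and reduced, on the same side as the object.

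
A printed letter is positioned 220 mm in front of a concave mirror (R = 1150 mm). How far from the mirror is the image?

f = R/2 = 1150/2 = 575.0 mm.
Mirror equation: 1/d_i = 1/f − 1/d_o = 1/(575.0) − 1/(220) = 0.001739 − 0.004545 = -0.002806, so d_i = -356 mm.
The image is virtual, upright and enlarged, behind the mirror.

356 mm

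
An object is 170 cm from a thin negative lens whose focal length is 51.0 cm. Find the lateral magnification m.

For a negative lens, f = -51.0 cm.
1/d_i = 1/f − 1/d_o = 1/(-51.00) − 1/(170) = -0.02549, so d_i = -39.23 cm.
m = −d_i/d_o = −(-39.23)/(170) = +0.231.
The image is virtual, upright and reduced, on the same side as the object.

m = +0.231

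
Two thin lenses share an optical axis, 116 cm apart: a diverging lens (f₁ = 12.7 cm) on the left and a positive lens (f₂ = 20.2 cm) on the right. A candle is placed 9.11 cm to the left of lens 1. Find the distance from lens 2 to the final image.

24.2 cm

Lens 1 is diverging, so f₁ = −12.7 cm.
Lens 1: 1/d_i1 = 1/f₁ − 1/d_o1 = 1/(-12.7) − 1/(9.11) = -0.1885, so d_i1 = -5.305 cm.
The intermediate image is 5.305 cm to the left of lens 1 (virtual), which is 116 − (-5.305) = 121.3 cm to the left of lens 2, so d_o2 = +121.3 cm.
Lens 2: 1/d_i2 = 1/f₂ − 1/d_o2 = 1/(20.2) − 1/(121.3) = 0.04126, so d_i2 = 24.2 cm.
The final image is real, 24.2 cm to the right of lens 2 (overall magnification ≈ -0.12).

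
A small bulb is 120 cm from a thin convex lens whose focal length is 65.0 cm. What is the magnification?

m = -1.18

1/d_i = 1/f − 1/d_o = 1/(65.00) − 1/(120) = 0.007051, so d_i = 141.8 cm.
m = −d_i/d_o = −(141.8)/(120) = -1.18.
The image is real, inverted and enlarged, on the far side of the lens.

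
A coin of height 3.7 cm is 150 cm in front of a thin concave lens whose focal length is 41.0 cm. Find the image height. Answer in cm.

0.794 cm

For a concave lens, f = -41.0 cm.
1/d_i = 1/f − 1/d_o = 1/(-41.00) − 1/(150) = -0.03106, so d_i = -32.20 cm.
m = −d_i/d_o = +0.2147.
|h_i| = |m|·h_o = 0.2147 × 3.7 = 0.794 cm. The image is virtual, upright and reduced, on the same side as the object.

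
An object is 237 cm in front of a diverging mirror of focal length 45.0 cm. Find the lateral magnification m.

For a diverging mirror, f = -45.0 cm.
1/d_i = 1/f − 1/d_o = 1/(-45.00) − 1/(237) = -0.02644, so d_i = -37.82 cm.
m = −d_i/d_o = −(-37.82)/(237) = +0.160.
The image is virtual, upright and reduced, behind the mirror.

m = +0.160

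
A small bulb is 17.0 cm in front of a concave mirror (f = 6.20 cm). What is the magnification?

m = -0.574

1/d_i = 1/f − 1/d_o = 1/(6.200) − 1/(17.0) = 0.1025, so d_i = 9.759 cm.
m = −d_i/d_o = −(9.759)/(17.0) = -0.574.
The image is real, inverted and reduced, in front of the mirror.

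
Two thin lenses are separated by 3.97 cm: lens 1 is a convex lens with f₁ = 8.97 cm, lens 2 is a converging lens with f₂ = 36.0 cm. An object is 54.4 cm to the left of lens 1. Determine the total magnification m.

Lens 1: 1/d_i1 = 1/(8.97) − 1/(54.4) = 0.09310, so d_i1 = 10.74 cm; m₁ = −d_i1/d_o1 = -0.1974.
d_o2 = 3.97 − (10.74) = -6.770 cm (virtual object).
Lens 2: 1/d_i2 = 1/(36.0) − 1/(-6.770) = 0.1755, so d_i2 = 5.698 cm; m₂ = −d_i2/d_o2 = +0.8417.
m = m₁·m₂ = (-0.1974)(+0.8417) = -0.166.

m = -0.166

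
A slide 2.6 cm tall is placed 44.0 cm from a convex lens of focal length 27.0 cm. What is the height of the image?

4.13 cm

1/d_i = 1/f − 1/d_o = 1/(27.00) − 1/(44.0) = 0.01431, so d_i = 69.88 cm.
m = −d_i/d_o = -1.588.
|h_i| = |m|·h_o = 1.588 × 2.6 = 4.13 cm. The image is real, inverted and enlarged, on the far side of the lens.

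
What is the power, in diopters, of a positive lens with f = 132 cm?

f = 132 cm = 1.32 m.
P = 1/f = 1/(1.32 m) = +0.758 D.

P = +0.758 D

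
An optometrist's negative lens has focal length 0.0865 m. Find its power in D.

P = -11.6 D

For a negative lens, f = −0.0865 m.
P = 1/f = 1/(-0.0865 m) = -11.6 D.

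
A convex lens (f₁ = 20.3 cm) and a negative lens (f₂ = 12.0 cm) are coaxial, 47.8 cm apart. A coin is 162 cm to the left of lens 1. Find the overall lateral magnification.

m = -0.0470

Lens 1: 1/d_i1 = 1/(20.3) − 1/(162) = 0.04309, so d_i1 = 23.21 cm; m₁ = −d_i1/d_o1 = -0.1433.
d_o2 = 47.8 − (23.21) = 24.59 cm.
f₂ = −12.0 cm (diverging).
Lens 2: 1/d_i2 = 1/(-12.0) − 1/(24.59) = -0.1240, so d_i2 = -8.064 cm; m₂ = −d_i2/d_o2 = +0.3280.
m = m₁·m₂ = (-0.1433)(+0.3280) = -0.0470.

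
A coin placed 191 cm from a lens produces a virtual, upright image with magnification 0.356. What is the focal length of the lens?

m = −d_i/d_o ⇒ d_i = −m·d_o = −(+0.356)·(191) = -68.00 cm.
1/f = 1/d_o + 1/d_i = 1/(191) + 1/(-68.00) = -0.009470, so f = -106 cm.
Since f is negative, the lens is diverging.

f = -106 cm (diverging)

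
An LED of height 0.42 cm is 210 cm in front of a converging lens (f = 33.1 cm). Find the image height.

1/d_i = 1/f − 1/d_o = 1/(33.10) − 1/(210) = 0.02545, so d_i = 39.29 cm.
m = −d_i/d_o = -0.1871.
|h_i| = |m|·h_o = 0.1871 × 0.42 = 0.0786 cm. The image is real, inverted and reduced, on the far side of the lens.

0.0786 cm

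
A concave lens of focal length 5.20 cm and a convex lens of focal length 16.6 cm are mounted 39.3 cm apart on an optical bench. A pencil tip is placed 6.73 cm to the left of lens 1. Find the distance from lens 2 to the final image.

27.4 cm

Lens 1 is diverging, so f₁ = −5.20 cm.
Lens 1: 1/d_i1 = 1/f₁ − 1/d_o1 = 1/(-5.20) − 1/(6.73) = -0.3409, so d_i1 = -2.933 cm.
The intermediate image is 2.933 cm to the left of lens 1 (virtual), which is 39.3 − (-2.933) = 42.23 cm to the left of lens 2, so d_o2 = +42.23 cm.
Lens 2: 1/d_i2 = 1/f₂ − 1/d_o2 = 1/(16.6) − 1/(42.23) = 0.03656, so d_i2 = 27.4 cm.
The final image is real, 27.4 cm to the right of lens 2 (overall magnification ≈ -0.28).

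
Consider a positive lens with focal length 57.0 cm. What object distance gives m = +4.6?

44.6 cm

m = −d_i/d_o ⇒ d_i = −m·d_o.
1/f = 1/d_o + 1/d_i = 1/d_o − 1/(m·d_o) = (1 − 1/m)/d_o, so d_o = f(1 − 1/m) = (57.00)(1 − 1/(+4.6)) = 44.6 cm.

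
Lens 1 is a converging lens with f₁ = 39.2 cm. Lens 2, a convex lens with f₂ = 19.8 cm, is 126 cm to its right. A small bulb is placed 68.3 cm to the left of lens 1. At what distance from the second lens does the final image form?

Lens 1: 1/d_i1 = 1/f₁ − 1/d_o1 = 1/(39.2) − 1/(68.3) = 0.01087, so d_i1 = 92.01 cm.
The intermediate image is 92.01 cm to the right of lens 1, which is 126 − (92.01) = 33.99 cm to the left of lens 2, so d_o2 = +33.99 cm.
Lens 2: 1/d_i2 = 1/f₂ − 1/d_o2 = 1/(19.8) − 1/(33.99) = 0.02108, so d_i2 = 47.4 cm.
The final image is real, 47.4 cm to the right of lens 2 (overall magnification ≈ 1.9).

47.4 cm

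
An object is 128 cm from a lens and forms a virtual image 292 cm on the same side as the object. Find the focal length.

Virtual image ⇒ d_i = −292 cm.
1/f = 1/d_o + 1/d_i = 1/(128) + 1/(-292) = 0.004388, so f = 228 cm.
Since f is positive, the lens is converging.

f = 228 cm (converging)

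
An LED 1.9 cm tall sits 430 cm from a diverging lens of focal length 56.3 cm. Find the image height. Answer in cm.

For a diverging lens, f = -56.3 cm.
1/d_i = 1/f − 1/d_o = 1/(-56.30) − 1/(430) = -0.02009, so d_i = -49.78 cm.
m = −d_i/d_o = +0.1158.
|h_i| = |m|·h_o = 0.1158 × 1.9 = 0.220 cm. The image is virtual, upright and reduced, on the same side as the object.

0.220 cm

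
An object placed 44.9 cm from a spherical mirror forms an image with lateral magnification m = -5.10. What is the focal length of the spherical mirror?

f = 37.5 cm (concave)

m = −d_i/d_o ⇒ d_i = −m·d_o = −(-5.10)·(44.9) = 229.0 cm.
1/f = 1/d_o + 1/d_i = 1/(44.9) + 1/(229.0) = 0.02664, so f = 37.5 cm.
Since f is positive, the spherical mirror is concave.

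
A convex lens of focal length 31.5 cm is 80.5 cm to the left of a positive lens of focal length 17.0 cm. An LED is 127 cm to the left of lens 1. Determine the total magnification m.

Lens 1: 1/d_i1 = 1/(31.5) − 1/(127) = 0.02387, so d_i1 = 41.89 cm; m₁ = −d_i1/d_o1 = -0.3298.
d_o2 = 80.5 − (41.89) = 38.61 cm.
Lens 2: 1/d_i2 = 1/(17.0) − 1/(38.61) = 0.03292, so d_i2 = 30.37 cm; m₂ = −d_i2/d_o2 = -0.7867.
m = m₁·m₂ = (-0.3298)(-0.7867) = +0.259.

m = +0.259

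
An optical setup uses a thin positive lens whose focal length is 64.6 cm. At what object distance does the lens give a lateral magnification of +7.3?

m = −d_i/d_o ⇒ d_i = −m·d_o.
1/f = 1/d_o + 1/d_i = 1/d_o − 1/(m·d_o) = (1 − 1/m)/d_o, so d_o = f(1 − 1/m) = (64.60)(1 − 1/(+7.3)) = 55.8 cm.

55.8 cm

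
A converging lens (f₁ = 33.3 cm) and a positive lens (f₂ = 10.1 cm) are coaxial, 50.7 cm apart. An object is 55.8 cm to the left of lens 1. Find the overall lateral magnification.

m = -0.356

Lens 1: 1/d_i1 = 1/(33.3) − 1/(55.8) = 0.01211, so d_i1 = 82.58 cm; m₁ = −d_i1/d_o1 = -1.480.
d_o2 = 50.7 − (82.58) = -31.88 cm (virtual object).
Lens 2: 1/d_i2 = 1/(10.1) − 1/(-31.88) = 0.1304, so d_i2 = 7.670 cm; m₂ = −d_i2/d_o2 = +0.2406.
m = m₁·m₂ = (-1.480)(+0.2406) = -0.356.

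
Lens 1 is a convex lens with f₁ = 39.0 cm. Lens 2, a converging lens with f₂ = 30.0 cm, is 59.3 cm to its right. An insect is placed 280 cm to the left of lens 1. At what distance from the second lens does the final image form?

26.2 cm

Lens 1: 1/d_i1 = 1/f₁ − 1/d_o1 = 1/(39.0) − 1/(280) = 0.02207, so d_i1 = 45.31 cm.
The intermediate image is 45.31 cm to the right of lens 1, which is 59.3 − (45.31) = 13.99 cm to the left of lens 2, so d_o2 = +13.99 cm.
Lens 2: 1/d_i2 = 1/f₂ − 1/d_o2 = 1/(30.0) − 1/(13.99) = -0.03815, so d_i2 = -26.2 cm.
The final image is virtual, 26.2 cm to the left of lens 2 (overall magnification ≈ -0.30).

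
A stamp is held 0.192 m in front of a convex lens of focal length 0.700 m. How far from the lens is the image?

0.265 m

Lens equation: 1/s_i = 1/f − 1/s_o = 1/(0.7000) − 1/(0.192) = 1.429 − 5.208 = -3.780, so s_i = -0.265 m.
The image is virtual, upright and enlarged, on the same side as the object.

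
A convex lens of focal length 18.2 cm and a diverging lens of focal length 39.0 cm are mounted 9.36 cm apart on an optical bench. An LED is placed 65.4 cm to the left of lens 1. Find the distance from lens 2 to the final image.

Lens 1: 1/d_i1 = 1/f₁ − 1/d_o1 = 1/(18.2) − 1/(65.4) = 0.03965, so d_i1 = 25.22 cm.
The intermediate image is 25.22 cm to the right of lens 1, which lies 15.86 cm to the right of lens 2 — a virtual object — so d_o2 = −15.86 cm.
Lens 2 is diverging, so f₂ = −39.0 cm.
Lens 2: 1/d_i2 = 1/f₂ − 1/d_o2 = 1/(-39.0) − 1/(-15.86) = 0.03741, so d_i2 = 26.7 cm.
The final image is real, 26.7 cm to the right of lens 2 (overall magnification ≈ -0.65).

26.7 cm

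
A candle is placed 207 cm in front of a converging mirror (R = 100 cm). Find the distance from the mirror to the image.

f = R/2 = 100/2 = 50.00 cm.
Mirror equation: 1/d_i = 1/f − 1/d_o = 1/(50.00) − 1/(207) = 0.02000 − 0.004831 = 0.01517, so d_i = 65.9 cm.
The image is real, inverted and reduced, in front of the mirror.

65.9 cm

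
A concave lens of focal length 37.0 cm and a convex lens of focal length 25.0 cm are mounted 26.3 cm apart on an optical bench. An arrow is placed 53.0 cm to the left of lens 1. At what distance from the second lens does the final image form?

52.1 cm

Lens 1 is diverging, so f₁ = −37.0 cm.
Lens 1: 1/d_i1 = 1/f₁ − 1/d_o1 = 1/(-37.0) − 1/(53.0) = -0.04589, so d_i1 = -21.79 cm.
The intermediate image is 21.79 cm to the left of lens 1 (virtual), which is 26.3 − (-21.79) = 48.09 cm to the left of lens 2, so d_o2 = +48.09 cm.
Lens 2: 1/d_i2 = 1/f₂ − 1/d_o2 = 1/(25.0) − 1/(48.09) = 0.01921, so d_i2 = 52.1 cm.
The final image is real, 52.1 cm to the right of lens 2 (overall magnification ≈ -0.45).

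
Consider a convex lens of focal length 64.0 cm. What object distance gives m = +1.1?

m = −d_i/d_o ⇒ d_i = −m·d_o.
1/f = 1/d_o + 1/d_i = 1/d_o − 1/(m·d_o) = (1 − 1/m)/d_o, so d_o = f(1 − 1/m) = (64.00)(1 − 1/(+1.1)) = 5.82 cm.

5.82 cm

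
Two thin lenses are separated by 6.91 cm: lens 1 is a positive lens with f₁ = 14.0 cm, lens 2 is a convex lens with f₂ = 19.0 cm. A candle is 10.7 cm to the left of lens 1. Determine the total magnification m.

Lens 1: 1/d_i1 = 1/(14.0) − 1/(10.7) = -0.02203, so d_i1 = -45.39 cm; m₁ = −d_i1/d_o1 = +4.242.
d_o2 = 6.91 − (-45.39) = 52.30 cm.
Lens 2: 1/d_i2 = 1/(19.0) − 1/(52.30) = 0.03351, so d_i2 = 29.84 cm; m₂ = −d_i2/d_o2 = -0.5706.
m = m₁·m₂ = (+4.242)(-0.5706) = -2.42.

m = -2.42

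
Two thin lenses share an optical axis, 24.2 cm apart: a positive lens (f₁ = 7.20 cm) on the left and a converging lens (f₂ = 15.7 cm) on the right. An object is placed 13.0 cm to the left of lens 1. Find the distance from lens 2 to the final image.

Lens 1: 1/d_i1 = 1/f₁ − 1/d_o1 = 1/(7.20) − 1/(13.0) = 0.06197, so d_i1 = 16.14 cm.
The intermediate image is 16.14 cm to the right of lens 1, which is 24.2 − (16.14) = 8.060 cm to the left of lens 2, so d_o2 = +8.060 cm.
Lens 2: 1/d_i2 = 1/f₂ − 1/d_o2 = 1/(15.7) − 1/(8.060) = -0.06038, so d_i2 = -16.6 cm.
The final image is virtual, 16.6 cm to the left of lens 2 (overall magnification ≈ -2.6).

16.6 cm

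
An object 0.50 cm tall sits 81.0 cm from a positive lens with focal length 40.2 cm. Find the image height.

0.493 cm

1/d_i = 1/f − 1/d_o = 1/(40.20) − 1/(81.0) = 0.01253, so d_i = 79.81 cm.
m = −d_i/d_o = -0.9853.
|h_i| = |m|·h_o = 0.9853 × 0.50 = 0.493 cm. The image is real, inverted and reduced, on the far side of the lens.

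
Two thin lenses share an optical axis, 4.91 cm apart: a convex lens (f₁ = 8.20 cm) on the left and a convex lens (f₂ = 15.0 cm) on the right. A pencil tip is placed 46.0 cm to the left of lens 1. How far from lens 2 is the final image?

Lens 1: 1/d_i1 = 1/f₁ − 1/d_o1 = 1/(8.20) − 1/(46.0) = 0.1002, so d_i1 = 9.979 cm.
The intermediate image is 9.979 cm to the right of lens 1, which lies 5.069 cm to the right of lens 2 — a virtual object — so d_o2 = −5.069 cm.
Lens 2: 1/d_i2 = 1/f₂ − 1/d_o2 = 1/(15.0) − 1/(-5.069) = 0.2639, so d_i2 = 3.79 cm.
The final image is real, 3.79 cm to the right of lens 2 (overall magnification ≈ -0.16).

3.79 cm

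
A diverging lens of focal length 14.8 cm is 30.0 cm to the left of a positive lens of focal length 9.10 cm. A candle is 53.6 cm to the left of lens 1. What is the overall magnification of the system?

f₁ = −14.8 cm (diverging).
Lens 1: 1/d_i1 = 1/(-14.8) − 1/(53.6) = -0.08622, so d_i1 = -11.60 cm; m₁ = −d_i1/d_o1 = +0.2164.
d_o2 = 30.0 − (-11.60) = 41.60 cm.
Lens 2: 1/d_i2 = 1/(9.10) − 1/(41.60) = 0.08585, so d_i2 = 11.65 cm; m₂ = −d_i2/d_o2 = -0.2800.
m = m₁·m₂ = (+0.2164)(-0.2800) = -0.0606.

m = -0.0606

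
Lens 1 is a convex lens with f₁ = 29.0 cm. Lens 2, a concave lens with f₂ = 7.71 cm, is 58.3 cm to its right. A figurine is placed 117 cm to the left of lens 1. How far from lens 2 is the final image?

5.54 cm

Lens 1: 1/d_i1 = 1/f₁ − 1/d_o1 = 1/(29.0) − 1/(117) = 0.02594, so d_i1 = 38.56 cm.
The intermediate image is 38.56 cm to the right of lens 1, which is 58.3 − (38.56) = 19.74 cm to the left of lens 2, so d_o2 = +19.74 cm.
Lens 2 is diverging, so f₂ = −7.71 cm.
Lens 2: 1/d_i2 = 1/f₂ − 1/d_o2 = 1/(-7.71) − 1/(19.74) = -0.1804, so d_i2 = -5.54 cm.
The final image is virtual, 5.54 cm to the left of lens 2 (overall magnification ≈ -0.093).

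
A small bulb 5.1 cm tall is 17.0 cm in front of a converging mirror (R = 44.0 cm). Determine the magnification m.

f = R/2 = 44.0/2 = 22.00 cm.
1/d_i = 1/f − 1/d_o = 1/(22.00) − 1/(17.0) = -0.01337, so d_i = -74.80 cm.
m = −d_i/d_o = −(-74.80)/(17.0) = +4.40.
The image is virtual, upright and enlarged, behind the mirror.

m = +4.40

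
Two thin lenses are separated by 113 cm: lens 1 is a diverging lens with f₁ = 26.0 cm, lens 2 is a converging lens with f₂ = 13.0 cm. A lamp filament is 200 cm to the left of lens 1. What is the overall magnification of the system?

m = -0.0122

f₁ = −26.0 cm (diverging).
Lens 1: 1/d_i1 = 1/(-26.0) − 1/(200) = -0.04346, so d_i1 = -23.01 cm; m₁ = −d_i1/d_o1 = +0.1151.
d_o2 = 113 − (-23.01) = 136.0 cm.
Lens 2: 1/d_i2 = 1/(13.0) − 1/(136.0) = 0.06957, so d_i2 = 14.37 cm; m₂ = −d_i2/d_o2 = -0.1057.
m = m₁·m₂ = (+0.1151)(-0.1057) = -0.0122.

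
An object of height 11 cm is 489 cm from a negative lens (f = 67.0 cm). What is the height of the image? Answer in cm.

1.33 cm

For a negative lens, f = -67.0 cm.
1/d_i = 1/f − 1/d_o = 1/(-67.00) − 1/(489) = -0.01697, so d_i = -58.93 cm.
m = −d_i/d_o = +0.1205.
|h_i| = |m|·h_o = 0.1205 × 11 = 1.33 cm. The image is virtual, upright and reduced, on the same side as the object.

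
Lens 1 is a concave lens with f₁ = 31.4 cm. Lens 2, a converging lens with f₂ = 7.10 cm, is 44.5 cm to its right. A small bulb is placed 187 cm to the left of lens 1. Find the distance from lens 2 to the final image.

7.88 cm

Lens 1 is diverging, so f₁ = −31.4 cm.
Lens 1: 1/d_i1 = 1/f₁ − 1/d_o1 = 1/(-31.4) − 1/(187) = -0.03719, so d_i1 = -26.89 cm.
The intermediate image is 26.89 cm to the left of lens 1 (virtual), which is 44.5 − (-26.89) = 71.39 cm to the left of lens 2, so d_o2 = +71.39 cm.
Lens 2: 1/d_i2 = 1/f₂ − 1/d_o2 = 1/(7.10) − 1/(71.39) = 0.1268, so d_i2 = 7.88 cm.
The final image is real, 7.88 cm to the right of lens 2 (overall magnification ≈ -0.016).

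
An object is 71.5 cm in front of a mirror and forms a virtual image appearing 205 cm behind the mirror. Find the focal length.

f = 110 cm (concave)

Virtual image ⇒ d_i = −205 cm.
1/f = 1/d_o + 1/d_i = 1/(71.5) + 1/(-205) = 0.009108, so f = 110 cm.
Since f is positive, the mirror is concave.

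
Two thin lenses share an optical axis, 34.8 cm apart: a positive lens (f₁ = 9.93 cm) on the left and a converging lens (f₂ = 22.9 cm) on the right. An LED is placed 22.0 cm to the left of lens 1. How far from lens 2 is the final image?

61.7 cm

Lens 1: 1/d_i1 = 1/f₁ − 1/d_o1 = 1/(9.93) − 1/(22.0) = 0.05525, so d_i1 = 18.10 cm.
The intermediate image is 18.10 cm to the right of lens 1, which is 34.8 − (18.10) = 16.70 cm to the left of lens 2, so d_o2 = +16.70 cm.
Lens 2: 1/d_i2 = 1/f₂ − 1/d_o2 = 1/(22.9) − 1/(16.70) = -0.01621, so d_i2 = -61.7 cm.
The final image is virtual, 61.7 cm to the left of lens 2 (overall magnification ≈ -3.0).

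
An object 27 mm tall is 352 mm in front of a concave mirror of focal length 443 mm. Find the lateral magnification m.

m = +4.87

1/d_i = 1/f − 1/d_o = 1/(443.0) − 1/(352) = -0.0005836, so d_i = -1714 mm.
m = −d_i/d_o = −(-1714)/(352) = +4.87.
The image is virtual, upright and enlarged, behind the mirror.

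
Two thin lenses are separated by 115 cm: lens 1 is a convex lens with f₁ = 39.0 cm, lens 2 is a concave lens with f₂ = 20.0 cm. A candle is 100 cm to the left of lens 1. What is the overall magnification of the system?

Lens 1: 1/d_i1 = 1/(39.0) − 1/(100) = 0.01564, so d_i1 = 63.93 cm; m₁ = −d_i1/d_o1 = -0.6393.
d_o2 = 115 − (63.93) = 51.07 cm.
f₂ = −20.0 cm (diverging).
Lens 2: 1/d_i2 = 1/(-20.0) − 1/(51.07) = -0.06958, so d_i2 = -14.37 cm; m₂ = −d_i2/d_o2 = +0.2814.
m = m₁·m₂ = (-0.6393)(+0.2814) = -0.180.

m = -0.180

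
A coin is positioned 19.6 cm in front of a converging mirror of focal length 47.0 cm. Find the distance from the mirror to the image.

33.6 cm

Mirror equation: 1/s_i = 1/f − 1/s_o = 1/(47.00) − 1/(19.6) = 0.02128 − 0.05102 = -0.02974, so s_i = -33.6 cm.
The image is virtual, upright and enlarged, behind the mirror.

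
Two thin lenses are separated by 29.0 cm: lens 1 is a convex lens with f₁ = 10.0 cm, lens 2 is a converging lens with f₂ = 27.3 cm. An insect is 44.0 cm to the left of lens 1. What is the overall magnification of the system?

m = -0.714

Lens 1: 1/d_i1 = 1/(10.0) − 1/(44.0) = 0.07727, so d_i1 = 12.94 cm; m₁ = −d_i1/d_o1 = -0.2941.
d_o2 = 29.0 − (12.94) = 16.06 cm.
Lens 2: 1/d_i2 = 1/(27.3) − 1/(16.06) = -0.02564, so d_i2 = -39.01 cm; m₂ = −d_i2/d_o2 = +2.429.
m = m₁·m₂ = (-0.2941)(+2.429) = -0.714.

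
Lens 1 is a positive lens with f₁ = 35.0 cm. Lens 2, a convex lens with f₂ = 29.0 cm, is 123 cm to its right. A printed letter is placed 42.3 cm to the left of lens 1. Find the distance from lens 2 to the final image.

21.3 cm

Lens 1: 1/d_i1 = 1/f₁ − 1/d_o1 = 1/(35.0) − 1/(42.3) = 0.004931, so d_i1 = 202.8 cm.
The intermediate image is 202.8 cm to the right of lens 1, which lies 79.80 cm to the right of lens 2 — a virtual object — so d_o2 = −79.80 cm.
Lens 2: 1/d_i2 = 1/f₂ − 1/d_o2 = 1/(29.0) − 1/(-79.80) = 0.04701, so d_i2 = 21.3 cm.
The final image is real, 21.3 cm to the right of lens 2 (overall magnification ≈ -1.3).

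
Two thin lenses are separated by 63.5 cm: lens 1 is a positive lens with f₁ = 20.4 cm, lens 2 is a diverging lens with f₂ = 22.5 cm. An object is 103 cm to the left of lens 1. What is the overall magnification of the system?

Lens 1: 1/d_i1 = 1/(20.4) − 1/(103) = 0.03931, so d_i1 = 25.44 cm; m₁ = −d_i1/d_o1 = -0.2470.
d_o2 = 63.5 − (25.44) = 38.06 cm.
f₂ = −22.5 cm (diverging).
Lens 2: 1/d_i2 = 1/(-22.5) − 1/(38.06) = -0.07072, so d_i2 = -14.14 cm; m₂ = −d_i2/d_o2 = +0.3715.
m = m₁·m₂ = (-0.2470)(+0.3715) = -0.0918.

m = -0.0918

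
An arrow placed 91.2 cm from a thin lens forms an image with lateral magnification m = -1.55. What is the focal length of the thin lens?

m = −d_i/d_o ⇒ d_i = −m·d_o = −(-1.55)·(91.2) = 141.4 cm.
1/f = 1/d_o + 1/d_i = 1/(91.2) + 1/(141.4) = 0.01804, so f = 55.4 cm.
Since f is positive, the thin lens is converging.

f = 55.4 cm (converging)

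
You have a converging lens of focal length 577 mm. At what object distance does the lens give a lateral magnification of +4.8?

m = −d_i/d_o ⇒ d_i = −m·d_o.
1/f = 1/d_o + 1/d_i = 1/d_o − 1/(m·d_o) = (1 − 1/m)/d_o, so d_o = f(1 − 1/m) = (577.0)(1 − 1/(+4.8)) = 457 mm.

457 mm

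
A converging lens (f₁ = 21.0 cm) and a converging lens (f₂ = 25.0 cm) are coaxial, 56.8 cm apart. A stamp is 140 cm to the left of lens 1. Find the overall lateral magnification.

Lens 1: 1/d_i1 = 1/(21.0) − 1/(140) = 0.04048, so d_i1 = 24.71 cm; m₁ = −d_i1/d_o1 = -0.1765.
d_o2 = 56.8 − (24.71) = 32.09 cm.
Lens 2: 1/d_i2 = 1/(25.0) − 1/(32.09) = 0.008838, so d_i2 = 113.2 cm; m₂ = −d_i2/d_o2 = -3.526.
m = m₁·m₂ = (-0.1765)(-3.526) = +0.622.

m = +0.622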